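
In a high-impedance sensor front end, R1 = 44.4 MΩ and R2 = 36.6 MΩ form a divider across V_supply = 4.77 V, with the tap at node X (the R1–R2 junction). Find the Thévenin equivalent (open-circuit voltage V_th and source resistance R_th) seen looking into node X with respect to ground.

V_th ≈ 2.16 V, R_th ≈ 20.1 MΩ

Open-circuit (no load on X): V_th = V_supply · R2/(R1 + R2) = 4.77 × 36.6/(44.40 + 36.6) = 2.155 V.
Looking into X with the source shorted: R_th = R1·R2/(R1+R2) = 44.40 × 36.6/81.00 = 20.06 MΩ.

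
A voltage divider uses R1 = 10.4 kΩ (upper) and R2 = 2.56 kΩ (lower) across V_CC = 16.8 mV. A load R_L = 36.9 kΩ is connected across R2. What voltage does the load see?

V_out ≈ 3.14 mV

R2 ‖ R_L = (2.56 × 36.9)/(2.56 + 36.9) = 2.394 kΩ.
Then V_out = V_CC · R2'/(R1 + R2') = 16.8 × 2.394/12.79 = 3.144 mV.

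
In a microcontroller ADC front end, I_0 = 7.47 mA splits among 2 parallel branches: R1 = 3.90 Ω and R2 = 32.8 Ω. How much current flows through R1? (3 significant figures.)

With just two branches, the current splits inversely with resistance.
So I = 7.47 × 32.8/36.70 = 6.676 mA.

I ≈ 6.68 mA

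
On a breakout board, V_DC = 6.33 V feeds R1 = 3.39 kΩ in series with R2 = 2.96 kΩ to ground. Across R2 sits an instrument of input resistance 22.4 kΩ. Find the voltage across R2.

V_out ≈ 2.76 V

R2 ‖ R_L = (2.96 × 22.4)/(2.96 + 22.4) = 2.615 kΩ.
Now apply the divider: V_out = 6.33 × 0.4354 = 2.756 V.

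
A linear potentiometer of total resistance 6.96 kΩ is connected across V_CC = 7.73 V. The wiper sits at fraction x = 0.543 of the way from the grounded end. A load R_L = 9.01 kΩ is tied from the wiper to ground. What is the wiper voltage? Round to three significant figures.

V_out ≈ 3.52 V

Lower segment x·R_p = 3.779 kΩ; upper segment (1−x)·R_p = 3.181 kΩ.
Lower segment in parallel with the load: 3.779 ‖ 9.01 = 2.662 kΩ.
Then V_out = V_CC · 2.662/(3.181 + 2.662) = 3.522 V.
(Unloaded: V_out = x·V_CC = 4.20 V.)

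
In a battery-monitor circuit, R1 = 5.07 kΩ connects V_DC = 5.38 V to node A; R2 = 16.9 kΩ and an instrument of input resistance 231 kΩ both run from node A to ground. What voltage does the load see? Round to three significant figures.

R2 ‖ R_L = (16.9 × 231)/(16.9 + 231) = 15.75 kΩ.
Then V_out = V_DC · R2'/(R1 + R2') = 5.38 × 15.75/20.82 = 4.070 V.
(Unloaded it would be 4.14 V; the load pulls it down.)

V_out ≈ 4.07 V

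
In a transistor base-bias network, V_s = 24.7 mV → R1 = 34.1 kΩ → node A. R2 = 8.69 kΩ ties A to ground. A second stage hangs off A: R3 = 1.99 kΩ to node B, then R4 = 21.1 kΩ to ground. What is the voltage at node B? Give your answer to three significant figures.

V_B ≈ 3.53 mV

Node A sees R2 in parallel with the series input of stage 2, R3 + R4 = 23.09 kΩ.
R2 ‖ (R3+R4) = 6.314 kΩ.
V_A = 24.7 × 6.314/(34.1 + 6.314) = 3.859 mV.
Stage 2 is unloaded, so V_B = V_A · R4/(R3+R4) = 3.859 × 21.1/23.09 = 3.526 mV.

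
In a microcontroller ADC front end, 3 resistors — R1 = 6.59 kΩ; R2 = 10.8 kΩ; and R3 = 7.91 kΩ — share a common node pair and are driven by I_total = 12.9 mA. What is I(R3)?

ΣG = 1/6.59 + 1/10.8 + 1/7.91 = 0.3708.
Current divider: I(R3) = I_total · G_k/ΣG = 12.9 × (0.1264/0.3708) = 12.9 × 0.3410 = 4.399 mA.

I ≈ 4.40 mA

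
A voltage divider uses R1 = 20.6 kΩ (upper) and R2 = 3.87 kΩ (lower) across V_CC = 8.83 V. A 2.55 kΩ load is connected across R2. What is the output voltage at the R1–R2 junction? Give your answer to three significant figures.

The load sits in parallel with R2, giving an effective lower resistance R2' = R2·R_L/(R2+R_L) = 1.537 kΩ.
Now apply the divider: V_out = 8.83 × 0.06944 = 0.6131 V.
(Unloaded it would be 1.40 V; the load pulls it down.)

V_out ≈ 0.613 V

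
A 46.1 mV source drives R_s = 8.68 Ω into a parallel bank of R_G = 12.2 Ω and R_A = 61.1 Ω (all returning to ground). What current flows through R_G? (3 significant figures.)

Parallel bank: R_p = 1/(1/12.2 + 1/61.1) = 10.17 Ω.
V_A by voltage divider: V_A = 46.1 × 10.17/(8.68 + 10.17) = 24.87 mV.
I(R_G) = V_A / R_G = 24.87/12.2 = 2.039 mA.

I ≈ 2.04 mA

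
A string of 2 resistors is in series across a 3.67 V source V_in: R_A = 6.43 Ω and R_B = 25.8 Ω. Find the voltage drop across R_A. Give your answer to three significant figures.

V ≈ 0.732 V

ΣR = 6.43 + 25.8 = 32.23 Ω.
Voltage divider: V = V_in · (6.430 / 32.23) = 3.67 × 0.1995 = 0.7322 V.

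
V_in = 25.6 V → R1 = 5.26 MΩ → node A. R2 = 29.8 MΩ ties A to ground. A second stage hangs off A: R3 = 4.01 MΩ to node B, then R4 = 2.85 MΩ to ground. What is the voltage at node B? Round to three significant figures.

The second stage (R3 + R4 = 6.860 MΩ) loads node A in parallel with R2.
R2 ‖ (R3+R4) = 5.576 MΩ.
So V_A = 25.6 × 0.5146 = 13.17 V.
Then the unloaded second divider: V_B = V_A × R4/(R3+R4) = 13.17 × 0.4155 = 5.473 V.

V_B ≈ 5.47 V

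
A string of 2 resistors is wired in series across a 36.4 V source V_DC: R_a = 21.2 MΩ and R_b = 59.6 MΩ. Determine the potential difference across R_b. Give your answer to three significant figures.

Series total: ΣR = 21.2 + 59.6 = 80.80 MΩ.
By the voltage-divider rule, V = 36.4 × 59.60/80.80 = 26.85 V.

V ≈ 26.8 V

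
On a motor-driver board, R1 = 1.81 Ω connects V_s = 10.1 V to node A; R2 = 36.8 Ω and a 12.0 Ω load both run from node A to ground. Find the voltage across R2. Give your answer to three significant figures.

The load sits in parallel with R2, giving an effective lower resistance R2' = R2·R_L/(R2+R_L) = 9.049 Ω.
Now apply the divider: V_out = 10.1 × 0.8333 = 8.417 V.
(Unloaded it would be 9.63 V; the load pulls it down.)

V_out ≈ 8.42 V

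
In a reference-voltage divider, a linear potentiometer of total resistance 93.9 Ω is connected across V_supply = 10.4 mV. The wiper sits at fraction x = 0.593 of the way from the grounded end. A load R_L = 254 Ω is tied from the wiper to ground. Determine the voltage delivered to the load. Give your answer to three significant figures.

V_out ≈ 5.66 mV

The pot divides into 38.22 Ω above the wiper and 55.68 Ω below.
Lower segment in parallel with the load: 55.68 ‖ 254 = 45.67 Ω.
V_out = 10.4 × 45.67/(38.22 + 45.67) = 5.662 mV.
(Unloaded: V_out = x·V_supply = 6.17 mV.)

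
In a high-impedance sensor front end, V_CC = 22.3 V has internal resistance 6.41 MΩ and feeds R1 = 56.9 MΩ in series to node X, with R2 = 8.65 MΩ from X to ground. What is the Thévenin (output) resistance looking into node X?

R1' = 6.41 + 56.9 = 63.31 MΩ (source resistance + R1).
Looking into X with the source shorted: R_th = R1'·R2/(R1'+R2) = 63.31 × 8.65/71.96 = 7.610 MΩ.

R_th ≈ 7.61 MΩ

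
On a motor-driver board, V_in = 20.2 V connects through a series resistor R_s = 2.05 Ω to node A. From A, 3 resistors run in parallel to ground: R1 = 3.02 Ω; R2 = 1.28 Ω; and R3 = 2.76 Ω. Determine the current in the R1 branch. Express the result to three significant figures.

I ≈ 1.66 A

Parallel bank: R_p = 1/(1/3.02 + 1/1.28 + 1/2.76) = 0.6781 Ω.
V_A = 20.2 × 0.6781/2.728 = 5.021 V.
Branch current I = V_A/R1 = 5.021/3.02 = 1.663 A.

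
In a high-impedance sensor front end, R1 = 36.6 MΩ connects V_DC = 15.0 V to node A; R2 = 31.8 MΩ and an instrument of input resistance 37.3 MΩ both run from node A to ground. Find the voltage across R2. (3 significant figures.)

First combine the lower leg with the load: R2 ‖ R_L = 17.17 MΩ.
Then V_out = V_DC · R2'/(R1 + R2') = 15.0 × 17.17/53.77 = 4.789 V.
(Unloaded it would be 6.97 V; the load pulls it down.)

V_out ≈ 4.79 V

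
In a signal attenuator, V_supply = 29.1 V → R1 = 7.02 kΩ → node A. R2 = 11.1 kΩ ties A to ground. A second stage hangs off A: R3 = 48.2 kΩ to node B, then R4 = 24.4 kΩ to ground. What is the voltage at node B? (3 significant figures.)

V_B ≈ 5.66 V

Node A sees R2 in parallel with the series input of stage 2, R3 + R4 = 72.60 kΩ.
Effective lower resistance at A: R2 ‖ 72.60 = 9.628 kΩ.
V_A = 29.1 × 9.628/(7.02 + 9.628) = 16.83 V.
V_B = V_A × 0.3361 = 5.656 V.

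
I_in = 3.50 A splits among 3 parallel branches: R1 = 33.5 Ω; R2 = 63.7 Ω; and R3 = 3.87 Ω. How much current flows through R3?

Total conductance ΣG = 1/33.5 + 1/63.7 + 1/3.87 = 0.3039 (units of 1/Ω).
By the current-divider rule, I = I_in · G_k/ΣG = 3.50 × 0.8501 = 2.975 A.

I ≈ 2.98 A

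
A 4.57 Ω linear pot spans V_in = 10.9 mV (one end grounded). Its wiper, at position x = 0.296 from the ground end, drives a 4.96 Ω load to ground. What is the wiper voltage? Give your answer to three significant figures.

The pot divides into 3.217 Ω above the wiper and 1.353 Ω below.
Lower segment in parallel with the load: 1.353 ‖ 4.96 = 1.063 Ω.
Loaded-divider output: V_out = 10.9 × 0.2483 = 2.707 mV.
(Unloaded: V_out = x·V_in = 3.23 mV.)

V_out ≈ 2.71 mV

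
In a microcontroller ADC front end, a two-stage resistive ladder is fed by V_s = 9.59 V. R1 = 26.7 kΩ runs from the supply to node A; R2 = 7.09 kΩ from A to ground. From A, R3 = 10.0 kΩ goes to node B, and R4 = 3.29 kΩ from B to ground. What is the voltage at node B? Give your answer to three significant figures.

V_B ≈ 0.350 V

Node A sees R2 in parallel with the series input of stage 2, R3 + R4 = 13.29 kΩ.
Effective lower resistance at A: R2 ‖ 13.29 = 4.623 kΩ.
So V_A = 9.59 × 0.1476 = 1.416 V.
Stage 2 is unloaded, so V_B = V_A · R4/(R3+R4) = 1.416 × 3.29/13.29 = 0.3504 V.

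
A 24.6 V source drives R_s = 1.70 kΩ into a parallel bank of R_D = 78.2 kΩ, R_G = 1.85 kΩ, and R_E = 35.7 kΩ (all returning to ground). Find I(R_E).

I ≈ 0.347 mA

Combine the parallel branches: R_p = (1/78.2 + 1/1.85 + 1/35.7)⁻¹ = 1.720 kΩ.
V_A by voltage divider: V_A = 24.6 × 1.720/(1.70 + 1.720) = 12.37 V.
I(R_E) = V_A / R_E = 12.37/35.7 = 0.3466 mA.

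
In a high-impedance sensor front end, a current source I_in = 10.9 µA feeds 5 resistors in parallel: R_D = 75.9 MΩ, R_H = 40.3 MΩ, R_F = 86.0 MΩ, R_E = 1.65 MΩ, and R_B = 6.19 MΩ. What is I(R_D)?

Total conductance ΣG = 1/75.9 + 1/40.3 + 1/86.0 + 1/1.65 + 1/6.19 = 0.8172 (units of 1/MΩ).
R_D takes the fraction G_k/ΣG = 0.01318/0.8172 = 0.01612, so I = 10.9 × 0.01612 = 0.1757 µA.

I ≈ 0.176 µA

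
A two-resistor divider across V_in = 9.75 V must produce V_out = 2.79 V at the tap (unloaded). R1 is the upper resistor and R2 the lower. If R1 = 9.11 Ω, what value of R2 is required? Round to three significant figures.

R2 ≈ 3.65 Ω

The divider ratio is R2/(R1+R2) = 2.79/9.75 = 0.2862.
R2 = R1 · 0.2862/(1 − 0.2862) = 3.652 Ω.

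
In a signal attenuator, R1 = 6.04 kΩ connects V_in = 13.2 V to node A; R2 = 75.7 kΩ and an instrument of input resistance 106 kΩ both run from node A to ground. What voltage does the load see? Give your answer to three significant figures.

First combine the lower leg with the load: R2 ‖ R_L = 44.16 kΩ.
Now apply the divider: V_out = 13.2 × 0.8797 = 11.61 V.

V_out ≈ 11.6 V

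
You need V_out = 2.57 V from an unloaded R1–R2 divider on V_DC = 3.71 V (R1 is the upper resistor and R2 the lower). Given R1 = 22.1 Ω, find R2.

Required fraction k = V_out/V_DC = 0.6927.
Rearranging, R2 = R1·k/(1−k) = 22.1 × 2.254 = 49.82 Ω.

R2 ≈ 49.8 Ω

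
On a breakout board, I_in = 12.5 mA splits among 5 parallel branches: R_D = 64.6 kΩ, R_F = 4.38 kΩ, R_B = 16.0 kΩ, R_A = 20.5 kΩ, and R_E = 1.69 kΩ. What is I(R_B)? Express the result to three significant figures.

Total conductance ΣG = 1/64.6 + 1/4.38 + 1/16.0 + 1/20.5 + 1/1.69 = 0.9468 (units of 1/kΩ).
Current divider: I(R_B) = I_in · G_k/ΣG = 12.5 × (0.06250/0.9468) = 12.5 × 0.06601 = 0.8252 mA.

I ≈ 0.825 mA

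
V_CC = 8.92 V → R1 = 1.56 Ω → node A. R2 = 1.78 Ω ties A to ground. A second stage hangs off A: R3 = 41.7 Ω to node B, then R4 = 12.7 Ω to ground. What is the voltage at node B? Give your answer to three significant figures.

V_B ≈ 1.09 V

Node A sees R2 in parallel with the series input of stage 2, R3 + R4 = 54.40 Ω.
R2 ‖ (R3+R4) = 1.724 Ω.
So V_A = 8.92 × 0.5249 = 4.682 V.
V_B = V_A × 0.2335 = 1.093 V.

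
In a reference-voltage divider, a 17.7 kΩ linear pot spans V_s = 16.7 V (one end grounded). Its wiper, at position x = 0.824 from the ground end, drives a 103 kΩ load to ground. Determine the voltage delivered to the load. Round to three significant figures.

The pot divides into 3.115 kΩ above the wiper and 14.58 kΩ below.
R_L loads the lower segment: effective lower R = 12.78 kΩ.
V_out = 16.7 × 12.78/(3.115 + 12.78) = 13.43 V.

V_out ≈ 13.4 V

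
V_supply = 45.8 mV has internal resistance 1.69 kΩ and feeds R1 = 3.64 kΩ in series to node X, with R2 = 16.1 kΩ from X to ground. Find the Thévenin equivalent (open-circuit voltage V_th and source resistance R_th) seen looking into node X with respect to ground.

R1' = 1.69 + 3.64 = 5.330 kΩ (source resistance + R1).
V_th is the unloaded tap voltage: V_supply · R2/(R1'+R2) = 45.8 × 0.7513 = 34.41 mV.
With V_supply suppressed (replaced by a short), R_th = R1' ‖ R2 = (5.330 × 16.1)/(5.330 + 16.1) = 4.004 kΩ.

V_th ≈ 34.4 mV, R_th ≈ 4.00 kΩ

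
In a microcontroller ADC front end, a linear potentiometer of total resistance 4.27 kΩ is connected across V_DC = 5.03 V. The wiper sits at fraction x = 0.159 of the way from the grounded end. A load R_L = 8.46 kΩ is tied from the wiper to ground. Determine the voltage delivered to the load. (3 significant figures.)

V_out ≈ 0.749 V

The pot divides into 3.591 kΩ above the wiper and 0.6789 kΩ below.
R_L loads the lower segment: effective lower R = 0.6285 kΩ.
V_out = 5.03 × 0.6285/(3.591 + 0.6285) = 0.7492 V.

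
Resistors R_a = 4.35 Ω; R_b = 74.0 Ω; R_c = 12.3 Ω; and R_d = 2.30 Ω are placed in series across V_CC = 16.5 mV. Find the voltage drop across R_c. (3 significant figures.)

Series total: ΣR = 4.35 + 74.0 + 12.3 + 2.30 = 92.95 Ω.
V = V_CC · R/ΣR = 16.5 × 0.1323 = 2.183 mV.

V ≈ 2.18 mV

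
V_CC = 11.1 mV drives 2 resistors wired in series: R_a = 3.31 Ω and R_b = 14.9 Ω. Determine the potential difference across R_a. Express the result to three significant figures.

V ≈ 2.02 mV

ΣR = 3.31 + 14.9 = 18.21 Ω.
By the voltage-divider rule, V = 11.1 × 3.310/18.21 = 2.018 mV.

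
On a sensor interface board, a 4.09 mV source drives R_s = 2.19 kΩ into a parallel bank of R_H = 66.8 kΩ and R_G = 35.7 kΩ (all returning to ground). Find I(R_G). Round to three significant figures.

I ≈ 0.105 µA

Combine the parallel branches: R_p = (1/66.8 + 1/35.7)⁻¹ = 23.27 kΩ.
Node voltage V_A = V_supply · R_p/(R_s + R_p) = 4.09 × 0.9140 = 3.738 mV.
I(R_G) = V_A / R_G = 3.738/35.7 = 0.1047 µA.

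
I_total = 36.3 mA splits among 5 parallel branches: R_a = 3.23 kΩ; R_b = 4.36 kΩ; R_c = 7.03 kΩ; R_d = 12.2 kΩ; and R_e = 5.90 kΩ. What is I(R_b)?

I ≈ 8.93 mA

ΣG = 1/3.23 + 1/4.36 + 1/7.03 + 1/12.2 + 1/5.90 = 0.9327.
Current divider: I(R_b) = I_total · G_k/ΣG = 36.3 × (0.2294/0.9327) = 36.3 × 0.2459 = 8.927 mA.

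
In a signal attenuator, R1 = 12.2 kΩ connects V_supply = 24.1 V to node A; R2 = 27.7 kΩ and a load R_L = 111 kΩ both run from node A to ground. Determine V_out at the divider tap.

R2 ‖ R_L = (27.7 × 111)/(27.7 + 111) = 22.17 kΩ.
Voltage divider with the loaded lower leg: V_out = 24.1 × 22.17/(12.2 + 22.17) = 24.1 × 0.6450 = 15.54 V.

V_out ≈ 15.5 V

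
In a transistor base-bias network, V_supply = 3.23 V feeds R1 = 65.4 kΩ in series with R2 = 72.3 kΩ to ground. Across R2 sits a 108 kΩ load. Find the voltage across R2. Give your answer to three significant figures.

V_out ≈ 1.29 V

The load sits in parallel with R2, giving an effective lower resistance R2' = R2·R_L/(R2+R_L) = 43.31 kΩ.
Now apply the divider: V_out = 3.23 × 0.3984 = 1.287 V.
(Unloaded it would be 1.70 V; the load pulls it down.)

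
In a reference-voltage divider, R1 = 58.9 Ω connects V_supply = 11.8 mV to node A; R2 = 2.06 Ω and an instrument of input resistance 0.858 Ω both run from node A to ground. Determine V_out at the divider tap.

R2 ‖ R_L = (2.06 × 0.858)/(2.06 + 0.858) = 0.6057 Ω.
Now apply the divider: V_out = 11.8 × 0.01018 = 0.1201 mV.

V_out ≈ 0.120 mV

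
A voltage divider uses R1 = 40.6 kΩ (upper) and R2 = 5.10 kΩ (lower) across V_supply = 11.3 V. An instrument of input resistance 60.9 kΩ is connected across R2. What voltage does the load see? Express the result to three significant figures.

First combine the lower leg with the load: R2 ‖ R_L = 4.706 kΩ.
Then V_out = V_supply · R2'/(R1 + R2') = 11.3 × 4.706/45.31 = 1.174 V.

V_out ≈ 1.17 V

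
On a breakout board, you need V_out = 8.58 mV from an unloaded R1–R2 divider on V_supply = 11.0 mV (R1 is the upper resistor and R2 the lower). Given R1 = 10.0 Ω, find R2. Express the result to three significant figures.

The divider ratio is R2/(R1+R2) = 8.58/11.0 = 0.7800.
Rearranging, R2 = R1·k/(1−k) = 10.0 × 3.545 = 35.45 Ω.

R2 ≈ 35.5 Ω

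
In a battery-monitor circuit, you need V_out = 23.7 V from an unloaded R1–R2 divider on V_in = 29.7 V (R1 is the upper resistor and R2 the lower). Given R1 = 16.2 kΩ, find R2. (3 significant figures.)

Required fraction k = V_out/V_in = 0.7980.
So R2 = R1 · V_out/(V_in − V_out) = 16.2 × 23.7/(29.7 − 23.7) = 16.2 × 3.950 = 63.99 kΩ.

R2 ≈ 64.0 kΩ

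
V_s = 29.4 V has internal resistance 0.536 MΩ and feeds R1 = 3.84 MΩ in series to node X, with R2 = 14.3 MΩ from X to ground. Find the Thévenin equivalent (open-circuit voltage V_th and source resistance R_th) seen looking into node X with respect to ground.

R1' = 0.536 + 3.84 = 4.376 MΩ (source resistance + R1).
With X open, the divider is unloaded: V_th = 29.4 × 14.3/18.68 = 22.51 V.
Zeroing V_s shorts the top of R1' to ground, so R_th = R1' ‖ R2 = 3.351 MΩ.

V_th ≈ 22.5 V, R_th ≈ 3.35 MΩ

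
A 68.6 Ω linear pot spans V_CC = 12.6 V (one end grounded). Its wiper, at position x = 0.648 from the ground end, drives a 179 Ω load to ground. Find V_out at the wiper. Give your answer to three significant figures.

Lower segment x·R_p = 44.45 Ω; upper segment (1−x)·R_p = 24.15 Ω.
(x·R_p) ‖ R_L = 35.61 Ω.
Then V_out = V_CC · 35.61/(24.15 + 35.61) = 7.508 V.

V_out ≈ 7.51 V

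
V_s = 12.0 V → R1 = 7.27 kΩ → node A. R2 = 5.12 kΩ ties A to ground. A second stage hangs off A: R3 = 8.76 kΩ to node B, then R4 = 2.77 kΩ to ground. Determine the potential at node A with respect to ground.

Node A sees R2 in parallel with the series input of stage 2, R3 + R4 = 11.53 kΩ.
Effective lower resistance at A: R2 ‖ 11.53 = 3.546 kΩ.
V_A = 12.0 × 3.546/(7.27 + 3.546) = 3.934 V.

V_A ≈ 3.93 V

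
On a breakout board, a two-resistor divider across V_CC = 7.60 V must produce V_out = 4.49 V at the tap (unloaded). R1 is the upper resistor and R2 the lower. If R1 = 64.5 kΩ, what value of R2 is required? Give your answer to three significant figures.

The divider ratio is R2/(R1+R2) = 4.49/7.60 = 0.5908.
Rearranging, R2 = R1·k/(1−k) = 64.5 × 1.444 = 93.12 kΩ.

R2 ≈ 93.1 kΩ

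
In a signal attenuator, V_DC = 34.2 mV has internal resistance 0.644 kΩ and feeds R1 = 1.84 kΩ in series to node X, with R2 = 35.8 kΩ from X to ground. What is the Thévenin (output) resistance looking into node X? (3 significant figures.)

R_th ≈ 2.32 kΩ

R1' = 0.644 + 1.84 = 2.484 kΩ (source resistance + R1).
With V_DC suppressed (replaced by a short), R_th = R1' ‖ R2 = (2.484 × 35.8)/(2.484 + 35.8) = 2.323 kΩ.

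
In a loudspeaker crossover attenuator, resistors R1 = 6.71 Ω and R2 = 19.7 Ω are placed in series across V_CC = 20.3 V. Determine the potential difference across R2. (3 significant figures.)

Series total: ΣR = 6.71 + 19.7 = 26.41 Ω.
Voltage divider: V = V_CC · (19.70 / 26.41) = 20.3 × 0.7459 = 15.14 V.

V ≈ 15.1 V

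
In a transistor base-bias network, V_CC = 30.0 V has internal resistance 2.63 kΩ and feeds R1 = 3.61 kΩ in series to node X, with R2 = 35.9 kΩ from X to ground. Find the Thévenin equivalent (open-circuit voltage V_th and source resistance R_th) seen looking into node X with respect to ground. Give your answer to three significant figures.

V_th ≈ 25.6 V, R_th ≈ 5.32 kΩ

R1' = 2.63 + 3.61 = 6.240 kΩ (source resistance + R1).
Open-circuit (no load on X): V_th = V_CC · R2/(R1' + R2) = 30.0 × 35.9/(6.240 + 35.9) = 25.56 V.
Looking into X with the source shorted: R_th = R1'·R2/(R1'+R2) = 6.240 × 35.9/42.14 = 5.316 kΩ.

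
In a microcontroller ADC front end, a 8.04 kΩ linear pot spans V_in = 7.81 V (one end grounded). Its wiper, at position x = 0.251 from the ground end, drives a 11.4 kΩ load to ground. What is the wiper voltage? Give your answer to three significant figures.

V_out ≈ 1.73 V

Split the track: R_lower = x·R_p = 2.018 kΩ, R_upper = (1−x)·R_p = 6.022 kΩ.
(x·R_p) ‖ R_L = 1.715 kΩ.
Loaded-divider output: V_out = 7.81 × 0.2216 = 1.731 V.
(Unloaded: V_out = x·V_in = 1.96 V.)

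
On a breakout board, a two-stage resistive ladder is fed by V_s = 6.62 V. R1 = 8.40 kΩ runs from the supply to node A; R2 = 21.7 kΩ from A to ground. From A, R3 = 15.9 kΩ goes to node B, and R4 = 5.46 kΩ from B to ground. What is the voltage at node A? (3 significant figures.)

Looking into the second stage from A: R3 + R4 = 21.36 kΩ appears in parallel with R2.
R2 ‖ (R3+R4) = 10.76 kΩ.
So V_A = 6.62 × 0.5617 = 3.718 V.

V_A ≈ 3.72 V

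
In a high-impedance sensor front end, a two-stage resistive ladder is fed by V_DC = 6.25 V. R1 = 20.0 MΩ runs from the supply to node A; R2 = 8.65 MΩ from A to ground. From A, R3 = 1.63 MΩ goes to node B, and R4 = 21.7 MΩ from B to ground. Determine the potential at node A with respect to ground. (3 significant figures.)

V_A ≈ 1.50 V

The second stage (R3 + R4 = 23.33 MΩ) loads node A in parallel with R2.
R2 ‖ (R3+R4) = 6.310 MΩ.
First divider: V_A = V_DC · 6.310/(20.0 + 6.310) = 1.499 V.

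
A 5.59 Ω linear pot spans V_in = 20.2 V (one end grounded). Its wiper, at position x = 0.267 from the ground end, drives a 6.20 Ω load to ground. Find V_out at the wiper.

Lower segment x·R_p = 1.493 Ω; upper segment (1−x)·R_p = 4.097 Ω.
(x·R_p) ‖ R_L = 1.203 Ω.
Loaded-divider output: V_out = 20.2 × 0.2270 = 4.584 V.

V_out ≈ 4.58 V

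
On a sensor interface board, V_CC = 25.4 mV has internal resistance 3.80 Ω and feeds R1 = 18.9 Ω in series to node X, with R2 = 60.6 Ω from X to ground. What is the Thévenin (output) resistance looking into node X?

R1' = 3.80 + 18.9 = 22.70 Ω (source resistance + R1).
Looking into X with the source shorted: R_th = R1'·R2/(R1'+R2) = 22.70 × 60.6/83.30 = 16.51 Ω.

R_th ≈ 16.5 Ω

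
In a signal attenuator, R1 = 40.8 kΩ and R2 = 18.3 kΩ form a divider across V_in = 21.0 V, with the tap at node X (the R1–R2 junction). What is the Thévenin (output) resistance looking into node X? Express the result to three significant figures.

R_th ≈ 12.6 kΩ

With V_in suppressed (replaced by a short), R_th = R1 ‖ R2 = (40.80 × 18.3)/(40.80 + 18.3) = 12.63 kΩ.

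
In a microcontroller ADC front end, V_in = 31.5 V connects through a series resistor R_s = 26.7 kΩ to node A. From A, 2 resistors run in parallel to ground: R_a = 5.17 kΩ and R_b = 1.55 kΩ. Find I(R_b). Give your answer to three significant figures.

I ≈ 0.869 mA

Parallel bank: R_p = 1/(1/5.17 + 1/1.55) = 1.192 kΩ.
V_A = 31.5 × 1.192/27.89 = 1.347 V.
I(R_b) = V_A / R_b = 1.347/1.55 = 0.8688 mA.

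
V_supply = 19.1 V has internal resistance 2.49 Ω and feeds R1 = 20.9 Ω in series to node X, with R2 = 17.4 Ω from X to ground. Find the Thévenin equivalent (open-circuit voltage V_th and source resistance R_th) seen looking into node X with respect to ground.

R1' = 2.49 + 20.9 = 23.39 Ω (source resistance + R1).
Open-circuit (no load on X): V_th = V_supply · R2/(R1' + R2) = 19.1 × 17.4/(23.39 + 17.4) = 8.148 V.
Looking into X with the source shorted: R_th = R1'·R2/(R1'+R2) = 23.39 × 17.4/40.79 = 9.978 Ω.

V_th ≈ 8.15 V, R_th ≈ 9.98 Ω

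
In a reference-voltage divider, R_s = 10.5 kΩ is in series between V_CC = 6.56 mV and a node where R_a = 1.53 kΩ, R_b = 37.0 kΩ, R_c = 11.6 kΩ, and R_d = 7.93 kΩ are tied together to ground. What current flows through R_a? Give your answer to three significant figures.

I ≈ 0.413 µA

Combine the parallel branches: R_p = (1/1.53 + 1/37.0 + 1/11.6 + 1/7.93)⁻¹ = 1.120 kΩ.
Node voltage V_A = V_CC · R_p/(R_s + R_p) = 6.56 × 0.09638 = 0.6322 mV.
I(R_a) = V_A / R_a = 0.6322/1.53 = 0.4132 µA.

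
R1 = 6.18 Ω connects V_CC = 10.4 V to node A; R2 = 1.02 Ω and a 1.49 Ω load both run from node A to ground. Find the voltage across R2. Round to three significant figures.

V_out ≈ 0.928 V

R2 ‖ R_L = (1.02 × 1.49)/(1.02 + 1.49) = 0.6055 Ω.
Voltage divider with the loaded lower leg: V_out = 10.4 × 0.6055/(6.18 + 0.6055) = 10.4 × 0.08923 = 0.9280 V.
(Unloaded it would be 1.47 V; the load pulls it down.)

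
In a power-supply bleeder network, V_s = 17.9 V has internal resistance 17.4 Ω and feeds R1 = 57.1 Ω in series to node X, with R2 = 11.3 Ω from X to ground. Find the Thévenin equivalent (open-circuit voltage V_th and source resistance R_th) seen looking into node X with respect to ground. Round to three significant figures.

R1' = 17.4 + 57.1 = 74.50 Ω (source resistance + R1).
V_th is the unloaded tap voltage: V_s · R2/(R1'+R2) = 17.9 × 0.1317 = 2.357 V.
With V_s suppressed (replaced by a short), R_th = R1' ‖ R2 = (74.50 × 11.3)/(74.50 + 11.3) = 9.812 Ω.

V_th ≈ 2.36 V, R_th ≈ 9.81 Ω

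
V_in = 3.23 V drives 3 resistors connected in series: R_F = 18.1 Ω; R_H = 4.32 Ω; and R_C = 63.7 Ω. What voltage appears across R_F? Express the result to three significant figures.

ΣR = 18.1 + 4.32 + 63.7 = 86.12 Ω.
By the voltage-divider rule, V = 3.23 × 18.10/86.12 = 0.6789 V.

V ≈ 0.679 V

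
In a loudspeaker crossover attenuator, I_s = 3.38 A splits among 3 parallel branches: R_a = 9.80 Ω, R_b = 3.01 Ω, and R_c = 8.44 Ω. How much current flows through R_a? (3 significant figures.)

Conductances: ΣG = 1/9.80 + 1/3.01 + 1/8.44 = 0.5528 (1/Ω).
Current divider: I(R_a) = I_s · G_k/ΣG = 3.38 × (0.1020/0.5528) = 3.38 × 0.1846 = 0.6240 A.

I ≈ 0.624 A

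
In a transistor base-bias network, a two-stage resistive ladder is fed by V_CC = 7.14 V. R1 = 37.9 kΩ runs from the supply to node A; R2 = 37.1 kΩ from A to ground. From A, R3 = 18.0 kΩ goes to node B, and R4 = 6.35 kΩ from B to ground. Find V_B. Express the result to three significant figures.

V_B ≈ 0.520 V

Looking into the second stage from A: R3 + R4 = 24.35 kΩ appears in parallel with R2.
Effective lower resistance at A: R2 ‖ 24.35 = 14.70 kΩ.
So V_A = 7.14 × 0.2795 = 1.996 V.
V_B = V_A × 0.2608 = 0.5204 V.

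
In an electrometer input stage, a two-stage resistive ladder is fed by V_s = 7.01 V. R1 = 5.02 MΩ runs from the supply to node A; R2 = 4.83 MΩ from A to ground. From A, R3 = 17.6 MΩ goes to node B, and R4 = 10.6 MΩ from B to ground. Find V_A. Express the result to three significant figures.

Looking into the second stage from A: R3 + R4 = 28.20 MΩ appears in parallel with R2.
R2 ‖ (R3+R4) = 4.124 MΩ.
First divider: V_A = V_s · 4.124/(5.02 + 4.124) = 3.161 V.

V_A ≈ 3.16 V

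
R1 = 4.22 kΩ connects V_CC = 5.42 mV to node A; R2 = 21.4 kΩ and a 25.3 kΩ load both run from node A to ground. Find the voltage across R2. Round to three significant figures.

R2 ‖ R_L = (21.4 × 25.3)/(21.4 + 25.3) = 11.59 kΩ.
Then V_out = V_CC · R2'/(R1 + R2') = 5.42 × 11.59/15.81 = 3.974 mV.

V_out ≈ 3.97 mV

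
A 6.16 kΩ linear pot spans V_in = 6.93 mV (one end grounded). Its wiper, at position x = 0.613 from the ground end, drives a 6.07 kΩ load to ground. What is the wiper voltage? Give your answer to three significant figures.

Split the track: R_lower = x·R_p = 3.776 kΩ, R_upper = (1−x)·R_p = 2.384 kΩ.
R_L loads the lower segment: effective lower R = 2.328 kΩ.
V_out = 6.93 × 2.328/(2.384 + 2.328) = 3.424 mV.
(Unloaded: V_out = x·V_in = 4.25 mV.)

V_out ≈ 3.42 mV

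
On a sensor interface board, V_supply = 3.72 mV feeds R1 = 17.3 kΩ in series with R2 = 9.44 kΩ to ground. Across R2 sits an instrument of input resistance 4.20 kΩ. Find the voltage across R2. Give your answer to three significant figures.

First combine the lower leg with the load: R2 ‖ R_L = 2.907 kΩ.
Then V_out = V_supply · R2'/(R1 + R2') = 3.72 × 2.907/20.21 = 0.5351 mV.

V_out ≈ 0.535 mV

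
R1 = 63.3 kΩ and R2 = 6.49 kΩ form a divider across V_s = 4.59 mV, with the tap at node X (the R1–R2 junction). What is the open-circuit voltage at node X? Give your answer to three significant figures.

V_th ≈ 0.427 mV

Open-circuit (no load on X): V_th = V_s · R2/(R1 + R2) = 4.59 × 6.49/(63.30 + 6.49) = 0.4268 mV.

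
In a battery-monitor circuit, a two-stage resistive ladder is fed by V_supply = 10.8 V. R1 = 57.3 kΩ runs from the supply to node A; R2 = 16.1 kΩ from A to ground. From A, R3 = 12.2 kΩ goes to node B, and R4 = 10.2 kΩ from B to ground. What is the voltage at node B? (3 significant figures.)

Looking into the second stage from A: R3 + R4 = 22.40 kΩ appears in parallel with R2.
R2 ‖ (R3+R4) = 9.367 kΩ.
V_A = 10.8 × 9.367/(57.3 + 9.367) = 1.517 V.
Stage 2 is unloaded, so V_B = V_A · R4/(R3+R4) = 1.517 × 10.2/22.40 = 0.6910 V.

V_B ≈ 0.691 V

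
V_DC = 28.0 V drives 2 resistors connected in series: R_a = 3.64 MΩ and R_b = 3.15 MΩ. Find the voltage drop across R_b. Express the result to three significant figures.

V ≈ 13.0 V

ΣR = 3.64 + 3.15 = 6.790 MΩ.
V = V_DC · R/ΣR = 28.0 × 0.4639 = 12.99 V.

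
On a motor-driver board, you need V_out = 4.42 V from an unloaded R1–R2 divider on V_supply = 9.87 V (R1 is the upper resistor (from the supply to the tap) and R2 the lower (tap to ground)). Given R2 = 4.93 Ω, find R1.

Required fraction k = V_out/V_supply = 0.4478.
Rearranging, R1 = R2·(1−k)/k = 4.93 × 1.233 = 6.079 Ω.

R1 ≈ 6.08 Ω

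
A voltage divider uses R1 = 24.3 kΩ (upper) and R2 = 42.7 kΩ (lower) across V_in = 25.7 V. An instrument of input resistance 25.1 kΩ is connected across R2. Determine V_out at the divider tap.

V_out ≈ 10.1 V

The load sits in parallel with R2, giving an effective lower resistance R2' = R2·R_L/(R2+R_L) = 15.81 kΩ.
Voltage divider with the loaded lower leg: V_out = 25.7 × 15.81/(24.3 + 15.81) = 25.7 × 0.3941 = 10.13 V.
(Unloaded it would be 16.4 V; the load pulls it down.)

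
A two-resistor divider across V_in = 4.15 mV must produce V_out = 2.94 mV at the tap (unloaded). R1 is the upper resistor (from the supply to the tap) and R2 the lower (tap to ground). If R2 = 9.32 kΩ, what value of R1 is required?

Required fraction k = V_out/V_in = 0.7084.
Rearranging, R1 = R2·(1−k)/k = 9.32 × 0.4116 = 3.836 kΩ.

R1 ≈ 3.84 kΩ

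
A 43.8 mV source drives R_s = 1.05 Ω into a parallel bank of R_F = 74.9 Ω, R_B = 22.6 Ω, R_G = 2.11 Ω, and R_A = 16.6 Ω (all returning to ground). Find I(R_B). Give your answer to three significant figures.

Combine the parallel branches: R_p = (1/74.9 + 1/22.6 + 1/2.11 + 1/16.6)⁻¹ = 1.690 Ω.
V_A by voltage divider: V_A = 43.8 × 1.690/(1.05 + 1.690) = 27.01 mV.
I(R_B) = V_A / R_B = 27.01/22.6 = 1.195 mA.

I ≈ 1.20 mA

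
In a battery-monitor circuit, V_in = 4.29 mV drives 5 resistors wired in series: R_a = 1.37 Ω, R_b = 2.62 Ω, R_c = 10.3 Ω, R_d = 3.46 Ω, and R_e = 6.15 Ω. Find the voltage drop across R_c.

Series total: ΣR = 1.37 + 2.62 + 10.3 + 3.46 + 6.15 = 23.90 Ω.
V = V_in · R/ΣR = 4.29 × 0.4310 = 1.849 mV.

V ≈ 1.85 mV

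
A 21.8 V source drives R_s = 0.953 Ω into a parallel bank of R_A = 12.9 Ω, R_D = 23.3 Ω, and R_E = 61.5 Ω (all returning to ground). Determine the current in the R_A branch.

Combine the parallel branches: R_p = (1/12.9 + 1/23.3 + 1/61.5)⁻¹ = 7.315 Ω.
Node voltage V_A = V_CC · R_p/(R_s + R_p) = 21.8 × 0.8847 = 19.29 V.
I(R_A) = V_A / R_A = 19.29/12.9 = 1.495 A.
(Equivalently: I_total = 2.637 A, then current-divider fraction G_k/ΣG = 0.5671.)

I ≈ 1.50 A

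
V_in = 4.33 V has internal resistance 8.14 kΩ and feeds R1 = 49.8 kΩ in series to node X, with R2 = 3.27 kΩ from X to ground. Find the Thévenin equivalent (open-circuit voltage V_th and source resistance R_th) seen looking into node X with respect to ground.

R1' = 8.14 + 49.8 = 57.94 kΩ (source resistance + R1).
V_th is the unloaded tap voltage: V_in · R2/(R1'+R2) = 4.33 × 0.05342 = 0.2313 V.
With V_in suppressed (replaced by a short), R_th = R1' ‖ R2 = (57.94 × 3.27)/(57.94 + 3.27) = 3.095 kΩ.

V_th ≈ 0.231 V, R_th ≈ 3.10 kΩ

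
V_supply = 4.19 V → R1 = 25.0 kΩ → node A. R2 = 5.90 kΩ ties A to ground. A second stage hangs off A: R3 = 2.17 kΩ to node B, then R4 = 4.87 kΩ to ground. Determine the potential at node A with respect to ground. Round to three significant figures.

Looking into the second stage from A: R3 + R4 = 7.040 kΩ appears in parallel with R2.
Effective lower resistance at A: R2 ‖ 7.040 = 3.210 kΩ.
So V_A = 4.19 × 0.1138 = 0.4768 V.

V_A ≈ 0.477 V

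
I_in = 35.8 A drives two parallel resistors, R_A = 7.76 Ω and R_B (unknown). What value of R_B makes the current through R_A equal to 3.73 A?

The fraction through R_A equals R_B/(R_A+R_B).
With f = 0.1042, R_B = R_A · f/(1−f) = 7.76 × 0.1163 = 0.9026 Ω.

R_B ≈ 0.903 Ω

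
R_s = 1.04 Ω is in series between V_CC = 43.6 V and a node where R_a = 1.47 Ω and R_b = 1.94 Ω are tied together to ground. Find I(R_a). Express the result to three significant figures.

I ≈ 13.2 A

Parallel bank: R_p = 1/(1/1.47 + 1/1.94) = 0.8363 Ω.
V_A = 43.6 × 0.8363/1.876 = 19.43 V.
Branch current I = V_A/R_a = 19.43/1.47 = 13.22 A.
(Equivalently: I_total = 23.24 A, then current-divider fraction G_k/ΣG = 0.5689.)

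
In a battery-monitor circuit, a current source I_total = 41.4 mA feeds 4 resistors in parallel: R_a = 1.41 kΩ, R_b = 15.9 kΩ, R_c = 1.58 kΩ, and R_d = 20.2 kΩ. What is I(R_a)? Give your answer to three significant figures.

Total conductance ΣG = 1/1.41 + 1/15.9 + 1/1.58 + 1/20.2 = 1.455 (units of 1/kΩ).
By the current-divider rule, I = I_total · G_k/ΣG = 41.4 × 0.4876 = 20.19 mA.

I ≈ 20.2 mA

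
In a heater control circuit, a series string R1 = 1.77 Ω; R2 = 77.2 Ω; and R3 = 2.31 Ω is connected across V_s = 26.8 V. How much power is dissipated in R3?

Series current I = V_s/ΣR = 26.8/81.28 = 0.3297 A.
P(R3) = I²·R3 = (0.3297)² × 2.31 = 0.2511 W.

P ≈ 0.251 W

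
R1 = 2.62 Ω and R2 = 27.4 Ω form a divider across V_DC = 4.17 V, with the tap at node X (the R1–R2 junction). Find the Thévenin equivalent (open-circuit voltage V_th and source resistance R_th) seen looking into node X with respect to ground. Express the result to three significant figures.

V_th ≈ 3.81 V, R_th ≈ 2.39 Ω

Open-circuit (no load on X): V_th = V_DC · R2/(R1 + R2) = 4.17 × 27.4/(2.620 + 27.4) = 3.806 V.
Zeroing V_DC shorts the top of R1 to ground, so R_th = R1 ‖ R2 = 2.391 Ω.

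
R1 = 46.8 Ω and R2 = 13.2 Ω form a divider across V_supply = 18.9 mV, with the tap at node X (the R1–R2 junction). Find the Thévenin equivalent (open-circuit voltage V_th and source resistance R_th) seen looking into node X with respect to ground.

Open-circuit (no load on X): V_th = V_supply · R2/(R1 + R2) = 18.9 × 13.2/(46.80 + 13.2) = 4.158 mV.
Looking into X with the source shorted: R_th = R1·R2/(R1+R2) = 46.80 × 13.2/60.00 = 10.30 Ω.

V_th ≈ 4.16 mV, R_th ≈ 10.3 Ω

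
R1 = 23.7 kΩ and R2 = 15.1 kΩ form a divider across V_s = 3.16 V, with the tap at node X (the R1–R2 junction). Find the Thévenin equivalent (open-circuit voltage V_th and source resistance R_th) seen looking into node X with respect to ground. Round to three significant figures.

V_th ≈ 1.23 V, R_th ≈ 9.22 kΩ

Open-circuit (no load on X): V_th = V_s · R2/(R1 + R2) = 3.16 × 15.1/(23.70 + 15.1) = 1.230 V.
Zeroing V_s shorts the top of R1 to ground, so R_th = R1 ‖ R2 = 9.223 kΩ.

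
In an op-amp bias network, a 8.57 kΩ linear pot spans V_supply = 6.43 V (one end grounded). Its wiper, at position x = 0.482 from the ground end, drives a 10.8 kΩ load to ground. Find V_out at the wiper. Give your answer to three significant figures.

V_out ≈ 2.59 V

The pot divides into 4.439 kΩ above the wiper and 4.131 kΩ below.
R_L loads the lower segment: effective lower R = 2.988 kΩ.
Loaded-divider output: V_out = 6.43 × 0.4023 = 2.587 V.
(Unloaded: V_out = x·V_supply = 3.10 V.)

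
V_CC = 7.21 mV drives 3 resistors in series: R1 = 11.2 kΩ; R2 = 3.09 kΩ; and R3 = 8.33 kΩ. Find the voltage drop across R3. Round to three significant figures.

V ≈ 2.66 mV

Total series resistance ΣR = 11.2 + 3.09 + 8.33 = 22.62 kΩ.
By the voltage-divider rule, V = 7.21 × 8.330/22.62 = 2.655 mV.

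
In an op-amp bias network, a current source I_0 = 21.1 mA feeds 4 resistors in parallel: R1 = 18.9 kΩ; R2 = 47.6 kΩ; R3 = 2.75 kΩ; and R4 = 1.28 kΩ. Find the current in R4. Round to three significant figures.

I ≈ 13.5 mA

Total conductance ΣG = 1/18.9 + 1/47.6 + 1/2.75 + 1/1.28 = 1.219 (units of 1/kΩ).
By the current-divider rule, I = I_0 · G_k/ΣG = 21.1 × 0.6410 = 13.53 mA.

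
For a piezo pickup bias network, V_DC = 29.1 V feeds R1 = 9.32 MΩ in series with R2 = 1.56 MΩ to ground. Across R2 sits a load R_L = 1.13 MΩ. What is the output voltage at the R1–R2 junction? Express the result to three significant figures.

R2 ‖ R_L = (1.56 × 1.13)/(1.56 + 1.13) = 0.6553 MΩ.
Then V_out = V_DC · R2'/(R1 + R2') = 29.1 × 0.6553/9.975 = 1.912 V.

V_out ≈ 1.91 V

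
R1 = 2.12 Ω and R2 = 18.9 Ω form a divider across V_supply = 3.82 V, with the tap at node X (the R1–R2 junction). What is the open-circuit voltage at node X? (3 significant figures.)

V_th ≈ 3.43 V

V_th is the unloaded tap voltage: V_supply · R2/(R1+R2) = 3.82 × 0.8991 = 3.435 V.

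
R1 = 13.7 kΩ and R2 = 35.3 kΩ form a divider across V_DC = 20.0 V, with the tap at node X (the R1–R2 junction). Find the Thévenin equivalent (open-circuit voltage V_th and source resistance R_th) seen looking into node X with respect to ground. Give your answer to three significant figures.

With X open, the divider is unloaded: V_th = 20.0 × 35.3/49.00 = 14.41 V.
Zeroing V_DC shorts the top of R1 to ground, so R_th = R1 ‖ R2 = 9.870 kΩ.

V_th ≈ 14.4 V, R_th ≈ 9.87 kΩ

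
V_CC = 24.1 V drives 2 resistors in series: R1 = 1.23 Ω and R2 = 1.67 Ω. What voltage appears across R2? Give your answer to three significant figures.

Total series resistance ΣR = 1.23 + 1.67 = 2.900 Ω.
By the voltage-divider rule, V = 24.1 × 1.670/2.900 = 13.88 V.

V ≈ 13.9 V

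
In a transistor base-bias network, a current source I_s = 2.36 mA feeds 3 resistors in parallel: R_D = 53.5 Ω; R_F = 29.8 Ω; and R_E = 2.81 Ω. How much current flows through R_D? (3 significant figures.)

I ≈ 0.108 mA

Total conductance ΣG = 1/53.5 + 1/29.8 + 1/2.81 = 0.4081 (units of 1/Ω).
By the current-divider rule, I = I_s · G_k/ΣG = 2.36 × 0.04580 = 0.1081 mA.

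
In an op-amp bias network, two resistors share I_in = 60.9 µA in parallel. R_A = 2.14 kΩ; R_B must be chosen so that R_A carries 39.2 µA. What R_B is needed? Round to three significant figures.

R_B ≈ 3.87 kΩ

The fraction through R_A equals R_B/(R_A+R_B).
With f = 0.6437, R_B = R_A · f/(1−f) = 2.14 × 1.806 = 3.866 kΩ.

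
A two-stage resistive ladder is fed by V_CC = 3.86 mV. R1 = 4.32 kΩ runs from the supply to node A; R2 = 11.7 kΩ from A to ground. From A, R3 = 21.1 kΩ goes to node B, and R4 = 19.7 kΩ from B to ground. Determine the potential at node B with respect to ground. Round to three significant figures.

V_B ≈ 1.26 mV

The second stage (R3 + R4 = 40.80 kΩ) loads node A in parallel with R2.
R2 ‖ (R3+R4) = 9.093 kΩ.
V_A = 3.86 × 9.093/(4.32 + 9.093) = 2.617 mV.
Stage 2 is unloaded, so V_B = V_A · R4/(R3+R4) = 2.617 × 19.7/40.80 = 1.263 mV.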